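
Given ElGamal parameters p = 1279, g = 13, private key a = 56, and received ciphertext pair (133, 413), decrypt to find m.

320

Shared mask s = c₁^a mod p = 133^56 mod 1279.
133^1 ≡ 133 (mod 1279)
133^2 = (133^1)^2 ≡ 133^2 = 17689 ≡ 1062 (mod 1279)
133^4 = (133^2)^2 ≡ 1062^2 = 1127844 ≡ 1045 (mod 1279)
133^8 = (133^4)^2 ≡ 1045^2 = 1092025 ≡ 1038 (mod 1279)
133^16 = (133^8)^2 ≡ 1038^2 = 1077444 ≡ 526 (mod 1279)
133^32 = (133^16)^2 ≡ 526^2 = 276676 ≡ 412 (mod 1279)
133^56 = 133^32 · 133^16 · 133^8 ≡ 412 · 526 · 1038 ≡ 373 (mod 1279).
So s = 373; s⁻¹ ≡ 1255 (mod 1279).
m = c₂ · s⁻¹ mod 1279 = 413 · 1255 mod 1279 = 320.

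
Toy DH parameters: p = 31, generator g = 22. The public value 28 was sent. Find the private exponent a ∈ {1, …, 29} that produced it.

8

Try successive powers of 22 modulo 31:
22^1 ≡ 22
22^2 ≡ 19
22^3 ≡ 15
22^4 ≡ 20
22^5 ≡ 6
22^6 ≡ 8
22^7 ≡ 21
22^8 ≡ 28
Found: a = 8.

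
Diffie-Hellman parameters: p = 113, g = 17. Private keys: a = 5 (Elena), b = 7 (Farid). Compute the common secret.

73

Elena sends A = g^a mod p = 17^5 mod 113.
17^1 ≡ 17 (mod 113)
17^2 = (17^1)^2 ≡ 17^2 = 289 ≡ 63 (mod 113)
17^4 = (17^2)^2 ≡ 63^2 = 3969 ≡ 14 (mod 113)
17^5 = 17^4 · 17^1 ≡ 14 · 17 ≡ 12 (mod 113).
So A = 12. Farid then computes K = A^b mod p = 12^7 mod 113.
12^1 ≡ 12 (mod 113)
12^2 = (12^1)^2 ≡ 12^2 = 144 ≡ 31 (mod 113)
12^4 = (12^2)^2 ≡ 31^2 = 961 ≡ 57 (mod 113)
12^7 = 12^4 · 12^2 · 12^1 ≡ 57 · 31 · 12 ≡ 73 (mod 113).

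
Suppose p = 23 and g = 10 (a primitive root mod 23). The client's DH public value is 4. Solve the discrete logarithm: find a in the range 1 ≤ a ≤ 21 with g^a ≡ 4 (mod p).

16

Try successive powers of 10 modulo 23:
10^1 ≡ 10
10^2 ≡ 8
10^3 ≡ 11
10^4 ≡ 18
10^5 ≡ 19
10^6 ≡ 6
10^7 ≡ 14
10^8 ≡ 2
10^9 ≡ 20
10^10 ≡ 16
10^11 ≡ 22
10^12 ≡ 13
10^13 ≡ 15
10^14 ≡ 12
10^15 ≡ 5
10^16 ≡ 4
Found: a = 16.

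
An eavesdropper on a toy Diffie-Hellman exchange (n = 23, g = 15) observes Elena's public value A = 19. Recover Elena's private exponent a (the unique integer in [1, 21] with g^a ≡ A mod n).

19

Try successive powers of 15 modulo 23:
15^1 ≡ 15
15^2 ≡ 18
15^3 ≡ 17
15^4 ≡ 2
15^5 ≡ 7
15^6 ≡ 13
15^7 ≡ 11
15^8 ≡ 4
15^9 ≡ 14
15^10 ≡ 3
15^11 ≡ 22
15^12 ≡ 8
15^13 ≡ 5
15^14 ≡ 6
15^15 ≡ 21
15^16 ≡ 16
15^17 ≡ 10
15^18 ≡ 12
15^19 ≡ 19
Found: a = 19.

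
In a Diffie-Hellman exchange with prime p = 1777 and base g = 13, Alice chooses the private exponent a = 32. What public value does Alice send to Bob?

Public value = 13^32 mod 1777.
13^1 ≡ 13 (mod 1777)
13^2 = (13^1)^2 ≡ 13^2 = 169 ≡ 169 (mod 1777)
13^4 = (13^2)^2 ≡ 169^2 = 28561 ≡ 129 (mod 1777)
13^8 = (13^4)^2 ≡ 129^2 = 16641 ≡ 648 (mod 1777)
13^16 = (13^8)^2 ≡ 648^2 = 419904 ≡ 532 (mod 1777)
13^32 = (13^16)^2 ≡ 532^2 = 283024 ≡ 481 (mod 1777)

481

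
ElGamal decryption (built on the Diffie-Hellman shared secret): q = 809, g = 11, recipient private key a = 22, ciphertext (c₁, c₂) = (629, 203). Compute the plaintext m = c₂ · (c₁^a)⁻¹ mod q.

Shared mask s = c₁^a mod q = 629^22 mod 809.
629^1 ≡ 629 (mod 809)
629^2 = (629^1)^2 ≡ 629^2 = 395641 ≡ 40 (mod 809)
629^4 = (629^2)^2 ≡ 40^2 = 1600 ≡ 791 (mod 809)
629^8 = (629^4)^2 ≡ 791^2 = 625681 ≡ 324 (mod 809)
629^16 = (629^8)^2 ≡ 324^2 = 104976 ≡ 615 (mod 809)
629^22 = 629^16 · 629^4 · 629^2 ≡ 615 · 791 · 40 ≡ 532 (mod 809).
So s = 532; s⁻¹ ≡ 625 (mod 809).
m = c₂ · s⁻¹ mod 809 = 203 · 625 mod 809 = 671.

671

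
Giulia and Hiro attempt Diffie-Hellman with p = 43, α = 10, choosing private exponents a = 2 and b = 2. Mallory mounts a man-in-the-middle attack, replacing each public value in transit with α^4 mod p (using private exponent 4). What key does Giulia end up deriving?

17

Giulia receives Mallory's public value M = 10^4 mod 43 instead of the honest one.
10^1 ≡ 10 (mod 43)
10^2 = (10^1)^2 ≡ 10^2 = 100 ≡ 14 (mod 43)
10^4 = (10^2)^2 ≡ 14^2 = 196 ≡ 24 (mod 43)
So M = 24. Giulia computes K = M^2 mod 43.
24^1 ≡ 24 (mod 43)
24^2 = (24^1)^2 ≡ 24^2 = 576 ≡ 17 (mod 43)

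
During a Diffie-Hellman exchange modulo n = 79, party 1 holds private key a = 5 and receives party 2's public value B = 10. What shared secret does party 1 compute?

Shared key K = 10^5 mod 79.
10^1 ≡ 10 (mod 79)
10^2 = (10^1)^2 ≡ 10^2 = 100 ≡ 21 (mod 79)
10^4 = (10^2)^2 ≡ 21^2 = 441 ≡ 46 (mod 79)
10^5 = 10^4 · 10^1 ≡ 46 · 10 ≡ 65 (mod 79).

65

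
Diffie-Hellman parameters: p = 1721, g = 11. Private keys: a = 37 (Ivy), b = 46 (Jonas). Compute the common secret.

1360

Ivy sends A = g^a mod p = 11^37 mod 1721.
11^1 ≡ 11 (mod 1721)
11^2 = (11^1)^2 ≡ 11^2 = 121 ≡ 121 (mod 1721)
11^4 = (11^2)^2 ≡ 121^2 = 14641 ≡ 873 (mod 1721)
11^8 = (11^4)^2 ≡ 873^2 = 762129 ≡ 1447 (mod 1721)
11^16 = (11^8)^2 ≡ 1447^2 = 2093809 ≡ 1073 (mod 1721)
11^32 = (11^16)^2 ≡ 1073^2 = 1151329 ≡ 1701 (mod 1721)
11^37 = 11^32 · 11^4 · 11^1 ≡ 1701 · 873 · 11 ≡ 692 (mod 1721).
So A = 692. Jonas then computes K = A^b mod p = 692^46 mod 1721.
692^1 ≡ 692 (mod 1721)
692^2 = (692^1)^2 ≡ 692^2 = 478864 ≡ 426 (mod 1721)
692^4 = (692^2)^2 ≡ 426^2 = 181476 ≡ 771 (mod 1721)
692^8 = (692^4)^2 ≡ 771^2 = 594441 ≡ 696 (mod 1721)
692^16 = (692^8)^2 ≡ 696^2 = 484416 ≡ 815 (mod 1721)
692^32 = (692^16)^2 ≡ 815^2 = 664225 ≡ 1640 (mod 1721)
692^46 = 692^32 · 692^8 · 692^4 · 692^2 ≡ 1640 · 696 · 771 · 426 ≡ 1360 (mod 1721).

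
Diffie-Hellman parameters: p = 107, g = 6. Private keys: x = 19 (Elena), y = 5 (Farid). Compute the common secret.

94

Farid sends B = g^y mod p = 6^5 mod 107.
6^1 ≡ 6 (mod 107)
6^2 = (6^1)^2 ≡ 6^2 = 36 ≡ 36 (mod 107)
6^4 = (6^2)^2 ≡ 36^2 = 1296 ≡ 12 (mod 107)
6^5 = 6^4 · 6^1 ≡ 12 · 6 ≡ 72 (mod 107).
So B = 72. Elena then computes K = B^x mod p = 72^19 mod 107.
72^1 ≡ 72 (mod 107)
72^2 = (72^1)^2 ≡ 72^2 = 5184 ≡ 48 (mod 107)
72^4 = (72^2)^2 ≡ 48^2 = 2304 ≡ 57 (mod 107)
72^8 = (72^4)^2 ≡ 57^2 = 3249 ≡ 39 (mod 107)
72^16 = (72^8)^2 ≡ 39^2 = 1521 ≡ 23 (mod 107)
72^19 = 72^16 · 72^2 · 72^1 ≡ 23 · 48 · 72 ≡ 94 (mod 107).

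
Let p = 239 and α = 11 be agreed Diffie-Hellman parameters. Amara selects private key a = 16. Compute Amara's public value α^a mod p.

161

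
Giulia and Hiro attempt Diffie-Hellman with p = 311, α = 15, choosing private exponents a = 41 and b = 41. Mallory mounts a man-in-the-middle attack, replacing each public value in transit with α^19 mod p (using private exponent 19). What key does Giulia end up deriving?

243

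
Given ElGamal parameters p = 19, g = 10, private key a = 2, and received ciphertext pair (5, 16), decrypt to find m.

Shared mask s = c₁^a mod p = 5^2 mod 19.
5^1 ≡ 5 (mod 19)
5^2 = (5^1)^2 ≡ 5^2 = 25 ≡ 6 (mod 19)
So s = 6; s⁻¹ ≡ 16 (mod 19).
m = c₂ · s⁻¹ mod 19 = 16 · 16 mod 19 = 9.

9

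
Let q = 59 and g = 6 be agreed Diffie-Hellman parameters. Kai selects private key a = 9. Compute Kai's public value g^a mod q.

Public value = 6^9 mod 59.
6^1 ≡ 6 (mod 59)
6^2 = (6^1)^2 ≡ 6^2 = 36 ≡ 36 (mod 59)
6^4 = (6^2)^2 ≡ 36^2 = 1296 ≡ 57 (mod 59)
6^8 = (6^4)^2 ≡ 57^2 = 3249 ≡ 4 (mod 59)
6^9 = 6^8 · 6^1 ≡ 4 · 6 ≡ 24 (mod 59).

24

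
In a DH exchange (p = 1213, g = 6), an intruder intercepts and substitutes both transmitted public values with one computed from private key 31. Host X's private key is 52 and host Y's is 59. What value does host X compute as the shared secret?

Host X receives an intruder's public value M = 6^31 mod 1213 instead of the honest one.
6^1 ≡ 6 (mod 1213)
6^2 = (6^1)^2 ≡ 6^2 = 36 ≡ 36 (mod 1213)
6^4 = (6^2)^2 ≡ 36^2 = 1296 ≡ 83 (mod 1213)
6^8 = (6^4)^2 ≡ 83^2 = 6889 ≡ 824 (mod 1213)
6^16 = (6^8)^2 ≡ 824^2 = 678976 ≡ 909 (mod 1213)
6^31 = 6^16 · 6^8 · 6^4 · 6^2 · 6^1 ≡ 909 · 824 · 83 · 36 · 6 ≡ 38 (mod 1213).
So M = 38. Host X computes K = M^52 mod 1213.
38^1 ≡ 38 (mod 1213)
38^2 = (38^1)^2 ≡ 38^2 = 1444 ≡ 231 (mod 1213)
38^4 = (38^2)^2 ≡ 231^2 = 53361 ≡ 1202 (mod 1213)
38^8 = (38^4)^2 ≡ 1202^2 = 1444804 ≡ 121 (mod 1213)
38^16 = (38^8)^2 ≡ 121^2 = 14641 ≡ 85 (mod 1213)
38^32 = (38^16)^2 ≡ 85^2 = 7225 ≡ 1160 (mod 1213)
38^52 = 38^32 · 38^16 · 38^4 ≡ 1160 · 85 · 1202 ≡ 1035 (mod 1213).

1035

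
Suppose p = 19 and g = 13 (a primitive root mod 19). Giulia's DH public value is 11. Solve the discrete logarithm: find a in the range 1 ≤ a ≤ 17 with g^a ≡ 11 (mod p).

6

Try successive powers of 13 modulo 19:
13^1 ≡ 13
13^2 ≡ 17
13^3 ≡ 12
13^4 ≡ 4
13^5 ≡ 14
13^6 ≡ 11
Found: a = 6.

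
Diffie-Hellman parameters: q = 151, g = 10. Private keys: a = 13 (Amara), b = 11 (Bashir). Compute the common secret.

Bashir sends B = g^b mod q = 10^11 mod 151.
10^1 ≡ 10 (mod 151)
10^2 = (10^1)^2 ≡ 10^2 = 100 ≡ 100 (mod 151)
10^4 = (10^2)^2 ≡ 100^2 = 10000 ≡ 34 (mod 151)
10^8 = (10^4)^2 ≡ 34^2 = 1156 ≡ 99 (mod 151)
10^11 = 10^8 · 10^2 · 10^1 ≡ 99 · 100 · 10 ≡ 95 (mod 151).
So B = 95. Amara then computes K = B^a mod q = 95^13 mod 151.
95^1 ≡ 95 (mod 151)
95^2 = (95^1)^2 ≡ 95^2 = 9025 ≡ 116 (mod 151)
95^4 = (95^2)^2 ≡ 116^2 = 13456 ≡ 17 (mod 151)
95^8 = (95^4)^2 ≡ 17^2 = 289 ≡ 138 (mod 151)
95^13 = 95^8 · 95^4 · 95^1 ≡ 138 · 17 · 95 ≡ 145 (mod 151).

145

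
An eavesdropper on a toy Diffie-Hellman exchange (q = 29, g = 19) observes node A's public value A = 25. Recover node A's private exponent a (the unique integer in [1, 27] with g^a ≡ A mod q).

8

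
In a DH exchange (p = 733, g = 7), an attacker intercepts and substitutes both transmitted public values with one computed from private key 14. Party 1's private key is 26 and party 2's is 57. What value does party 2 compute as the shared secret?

19

Party 2 receives an attacker's public value M = 7^14 mod 733 instead of the honest one.
7^1 ≡ 7 (mod 733)
7^2 = (7^1)^2 ≡ 7^2 = 49 ≡ 49 (mod 733)
7^4 = (7^2)^2 ≡ 49^2 = 2401 ≡ 202 (mod 733)
7^8 = (7^4)^2 ≡ 202^2 = 40804 ≡ 489 (mod 733)
7^14 = 7^8 · 7^4 · 7^2 ≡ 489 · 202 · 49 ≡ 123 (mod 733).
So M = 123. Party 2 computes K = M^57 mod 733.
123^1 ≡ 123 (mod 733)
123^2 = (123^1)^2 ≡ 123^2 = 15129 ≡ 469 (mod 733)
123^4 = (123^2)^2 ≡ 469^2 = 219961 ≡ 61 (mod 733)
123^8 = (123^4)^2 ≡ 61^2 = 3721 ≡ 56 (mod 733)
123^16 = (123^8)^2 ≡ 56^2 = 3136 ≡ 204 (mod 733)
123^32 = (123^16)^2 ≡ 204^2 = 41616 ≡ 568 (mod 733)
123^57 = 123^32 · 123^16 · 123^8 · 123^1 ≡ 568 · 204 · 56 · 123 ≡ 19 (mod 733).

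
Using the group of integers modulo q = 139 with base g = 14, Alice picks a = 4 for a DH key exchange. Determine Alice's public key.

52

Public value = 14^4 mod 139.
14^1 ≡ 14 (mod 139)
14^2 = (14^1)^2 ≡ 14^2 = 196 ≡ 57 (mod 139)
14^4 = (14^2)^2 ≡ 57^2 = 3249 ≡ 52 (mod 139)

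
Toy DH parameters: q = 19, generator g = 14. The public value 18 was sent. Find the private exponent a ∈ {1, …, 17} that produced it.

9

Try successive powers of 14 modulo 19:
14^1 ≡ 14
14^2 ≡ 6
14^3 ≡ 8
14^4 ≡ 17
14^5 ≡ 10
14^6 ≡ 7
14^7 ≡ 3
14^8 ≡ 4
14^9 ≡ 18
Found: a = 9.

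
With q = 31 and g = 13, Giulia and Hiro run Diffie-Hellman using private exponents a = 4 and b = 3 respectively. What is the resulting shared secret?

Hiro sends B = g^b mod q = 13^3 mod 31.
13^1 ≡ 13 (mod 31)
13^2 = (13^1)^2 ≡ 13^2 = 169 ≡ 14 (mod 31)
13^3 = 13^2 · 13^1 ≡ 14 · 13 ≡ 27 (mod 31).
So B = 27. Giulia then computes K = B^a mod q = 27^4 mod 31.
27^1 ≡ 27 (mod 31)
27^2 = (27^1)^2 ≡ 27^2 = 729 ≡ 16 (mod 31)
27^4 = (27^2)^2 ≡ 16^2 = 256 ≡ 8 (mod 31)

8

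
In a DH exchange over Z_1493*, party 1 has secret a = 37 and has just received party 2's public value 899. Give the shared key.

Shared key K = 899^37 mod 1493.
899^1 ≡ 899 (mod 1493)
899^2 = (899^1)^2 ≡ 899^2 = 808201 ≡ 488 (mod 1493)
899^4 = (899^2)^2 ≡ 488^2 = 238144 ≡ 757 (mod 1493)
899^8 = (899^4)^2 ≡ 757^2 = 573049 ≡ 1230 (mod 1493)
899^16 = (899^8)^2 ≡ 1230^2 = 1512900 ≡ 491 (mod 1493)
899^32 = (899^16)^2 ≡ 491^2 = 241081 ≡ 708 (mod 1493)
899^37 = 899^32 · 899^4 · 899^1 ≡ 708 · 757 · 899 ≡ 498 (mod 1493).

498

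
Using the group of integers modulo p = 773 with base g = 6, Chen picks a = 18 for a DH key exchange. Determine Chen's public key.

Public value = 6^{18} \pmod{773}.
6^1 ≡ 6 (mod 773)
6^2 = (6^1)^2 ≡ 6^2 = 36 ≡ 36 (mod 773)
6^4 = (6^2)^2 ≡ 36^2 = 1296 ≡ 523 (mod 773)
6^8 = (6^4)^2 ≡ 523^2 = 273529 ≡ 660 (mod 773)
6^16 = (6^8)^2 ≡ 660^2 = 435600 ≡ 401 (mod 773)
6^18 = 6^16 · 6^2 ≡ 401 · 36 ≡ 522 (mod 773).

522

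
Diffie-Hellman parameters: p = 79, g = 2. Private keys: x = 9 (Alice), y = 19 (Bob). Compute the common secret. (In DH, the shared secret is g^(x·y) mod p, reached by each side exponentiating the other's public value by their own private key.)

62

Alice sends A = g^x mod p = 2^9 mod 79.
2^1 ≡ 2 (mod 79)
2^2 = (2^1)^2 ≡ 2^2 = 4 ≡ 4 (mod 79)
2^4 = (2^2)^2 ≡ 4^2 = 16 ≡ 16 (mod 79)
2^8 = (2^4)^2 ≡ 16^2 = 256 ≡ 19 (mod 79)
2^9 = 2^8 · 2^1 ≡ 19 · 2 ≡ 38 (mod 79).
So A = 38. Bob then computes K = A^y mod p = 38^19 mod 79.
38^1 ≡ 38 (mod 79)
38^2 = (38^1)^2 ≡ 38^2 = 1444 ≡ 22 (mod 79)
38^4 = (38^2)^2 ≡ 22^2 = 484 ≡ 10 (mod 79)
38^8 = (38^4)^2 ≡ 10^2 = 100 ≡ 21 (mod 79)
38^16 = (38^8)^2 ≡ 21^2 = 441 ≡ 46 (mod 79)
38^19 = 38^16 · 38^2 · 38^1 ≡ 46 · 22 · 38 ≡ 62 (mod 79).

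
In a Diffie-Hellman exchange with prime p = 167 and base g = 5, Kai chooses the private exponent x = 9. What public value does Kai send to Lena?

60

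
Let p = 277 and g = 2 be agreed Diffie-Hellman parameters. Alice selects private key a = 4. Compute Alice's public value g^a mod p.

Public value = 2^4 mod 277.
2^1 ≡ 2 (mod 277)
2^2 = (2^1)^2 ≡ 2^2 = 4 ≡ 4 (mod 277)
2^4 = (2^2)^2 ≡ 4^2 = 16 ≡ 16 (mod 277)

16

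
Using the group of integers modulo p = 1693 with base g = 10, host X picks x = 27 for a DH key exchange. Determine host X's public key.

Public value = 10^27 mod 1693.
10^1 ≡ 10 (mod 1693)
10^2 = (10^1)^2 ≡ 10^2 = 100 ≡ 100 (mod 1693)
10^4 = (10^2)^2 ≡ 100^2 = 10000 ≡ 1535 (mod 1693)
10^8 = (10^4)^2 ≡ 1535^2 = 2356225 ≡ 1262 (mod 1693)
10^16 = (10^8)^2 ≡ 1262^2 = 1592644 ≡ 1224 (mod 1693)
10^27 = 10^16 · 10^8 · 10^2 · 10^1 ≡ 1224 · 1262 · 100 · 10 ≡ 1572 (mod 1693).

1572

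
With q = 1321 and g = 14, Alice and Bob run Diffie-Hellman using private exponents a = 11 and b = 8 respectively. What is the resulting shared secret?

Alice sends A = g^a mod q = 14^11 mod 1321.
14^1 ≡ 14 (mod 1321)
14^2 = (14^1)^2 ≡ 14^2 = 196 ≡ 196 (mod 1321)
14^4 = (14^2)^2 ≡ 196^2 = 38416 ≡ 107 (mod 1321)
14^8 = (14^4)^2 ≡ 107^2 = 11449 ≡ 881 (mod 1321)
14^11 = 14^8 · 14^2 · 14^1 ≡ 881 · 196 · 14 ≡ 34 (mod 1321).
So A = 34. Bob then computes K = A^b mod q = 34^8 mod 1321.
34^1 ≡ 34 (mod 1321)
34^2 = (34^1)^2 ≡ 34^2 = 1156 ≡ 1156 (mod 1321)
34^4 = (34^2)^2 ≡ 1156^2 = 1336336 ≡ 805 (mod 1321)
34^8 = (34^4)^2 ≡ 805^2 = 648025 ≡ 735 (mod 1321)

735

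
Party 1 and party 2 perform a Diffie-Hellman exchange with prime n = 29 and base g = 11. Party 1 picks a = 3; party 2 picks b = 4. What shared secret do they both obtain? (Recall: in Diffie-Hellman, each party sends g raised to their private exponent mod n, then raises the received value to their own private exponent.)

23

Party 1 sends A = g^a mod n = 11^3 mod 29.
11^1 ≡ 11 (mod 29)
11^2 = (11^1)^2 ≡ 11^2 = 121 ≡ 5 (mod 29)
11^3 = 11^2 · 11^1 ≡ 5 · 11 ≡ 26 (mod 29).
So A = 26. Party 2 then computes K = A^b mod n = 26^4 mod 29.
26^1 ≡ 26 (mod 29)
26^2 = (26^1)^2 ≡ 26^2 = 676 ≡ 9 (mod 29)
26^4 = (26^2)^2 ≡ 9^2 = 81 ≡ 23 (mod 29)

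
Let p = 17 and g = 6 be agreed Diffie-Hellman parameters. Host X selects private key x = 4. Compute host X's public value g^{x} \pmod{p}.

4

Public value = 6^{4} \pmod{17}.
6^1 ≡ 6 (mod 17)
6^2 = (6^1)^2 ≡ 6^2 = 36 ≡ 2 (mod 17)
6^4 = (6^2)^2 ≡ 2^2 = 4 ≡ 4 (mod 17)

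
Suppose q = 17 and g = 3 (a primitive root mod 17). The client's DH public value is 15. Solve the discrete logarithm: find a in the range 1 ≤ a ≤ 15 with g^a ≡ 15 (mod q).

Try successive powers of 3 modulo 17:
3^1 ≡ 3
3^2 ≡ 9
3^3 ≡ 10
3^4 ≡ 13
3^5 ≡ 5
3^6 ≡ 15
Found: a = 6.

6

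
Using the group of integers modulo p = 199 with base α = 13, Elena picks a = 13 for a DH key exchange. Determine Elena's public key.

115

Public value = 13^{13} \pmod{199}.
13^1 ≡ 13 (mod 199)
13^2 = (13^1)^2 ≡ 13^2 = 169 ≡ 169 (mod 199)
13^4 = (13^2)^2 ≡ 169^2 = 28561 ≡ 104 (mod 199)
13^8 = (13^4)^2 ≡ 104^2 = 10816 ≡ 70 (mod 199)
13^13 = 13^8 · 13^4 · 13^1 ≡ 70 · 104 · 13 ≡ 115 (mod 199).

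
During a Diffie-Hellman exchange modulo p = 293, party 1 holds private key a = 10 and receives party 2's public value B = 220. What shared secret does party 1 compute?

33

Shared key K = 220^10 mod 293.
220^1 ≡ 220 (mod 293)
220^2 = (220^1)^2 ≡ 220^2 = 48400 ≡ 55 (mod 293)
220^4 = (220^2)^2 ≡ 55^2 = 3025 ≡ 95 (mod 293)
220^8 = (220^4)^2 ≡ 95^2 = 9025 ≡ 235 (mod 293)
220^10 = 220^8 · 220^2 ≡ 235 · 55 ≡ 33 (mod 293).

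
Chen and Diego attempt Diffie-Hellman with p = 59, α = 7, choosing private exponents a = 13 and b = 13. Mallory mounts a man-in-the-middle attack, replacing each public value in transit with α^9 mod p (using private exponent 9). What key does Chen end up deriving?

7

Chen receives Mallory's public value M = 7^9 mod 59 instead of the honest one.
7^1 ≡ 7 (mod 59)
7^2 = (7^1)^2 ≡ 7^2 = 49 ≡ 49 (mod 59)
7^4 = (7^2)^2 ≡ 49^2 = 2401 ≡ 41 (mod 59)
7^8 = (7^4)^2 ≡ 41^2 = 1681 ≡ 29 (mod 59)
7^9 = 7^8 · 7^1 ≡ 29 · 7 ≡ 26 (mod 59).
So M = 26. Chen computes K = M^13 mod 59.
26^1 ≡ 26 (mod 59)
26^2 = (26^1)^2 ≡ 26^2 = 676 ≡ 27 (mod 59)
26^4 = (26^2)^2 ≡ 27^2 = 729 ≡ 21 (mod 59)
26^8 = (26^4)^2 ≡ 21^2 = 441 ≡ 28 (mod 59)
26^13 = 26^8 · 26^4 · 26^1 ≡ 28 · 21 · 26 ≡ 7 (mod 59).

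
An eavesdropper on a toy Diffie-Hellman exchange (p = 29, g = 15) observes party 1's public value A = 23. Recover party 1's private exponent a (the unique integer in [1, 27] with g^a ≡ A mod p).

Try successive powers of 15 modulo 29:
15^1 ≡ 15
15^2 ≡ 22
15^3 ≡ 11
15^4 ≡ 20
15^5 ≡ 10
15^6 ≡ 5
15^7 ≡ 17
15^8 ≡ 23
Found: a = 8.

8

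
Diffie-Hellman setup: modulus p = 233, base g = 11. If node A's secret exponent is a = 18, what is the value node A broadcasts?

202

Public value = 11^18 (mod 233).
11^1 ≡ 11 (mod 233)
11^2 = (11^1)^2 ≡ 11^2 = 121 ≡ 121 (mod 233)
11^4 = (11^2)^2 ≡ 121^2 = 14641 ≡ 195 (mod 233)
11^8 = (11^4)^2 ≡ 195^2 = 38025 ≡ 46 (mod 233)
11^16 = (11^8)^2 ≡ 46^2 = 2116 ≡ 19 (mod 233)
11^18 = 11^16 · 11^2 ≡ 19 · 121 ≡ 202 (mod 233).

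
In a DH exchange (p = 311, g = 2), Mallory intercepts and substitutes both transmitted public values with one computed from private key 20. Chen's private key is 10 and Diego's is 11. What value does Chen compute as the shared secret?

Chen receives Mallory's public value M = 2^20 mod 311 instead of the honest one.
2^1 ≡ 2 (mod 311)
2^2 = (2^1)^2 ≡ 2^2 = 4 ≡ 4 (mod 311)
2^4 = (2^2)^2 ≡ 4^2 = 16 ≡ 16 (mod 311)
2^8 = (2^4)^2 ≡ 16^2 = 256 ≡ 256 (mod 311)
2^16 = (2^8)^2 ≡ 256^2 = 65536 ≡ 226 (mod 311)
2^20 = 2^16 · 2^4 ≡ 226 · 16 ≡ 195 (mod 311).
So M = 195. Chen computes K = M^10 mod 311.
195^1 ≡ 195 (mod 311)
195^2 = (195^1)^2 ≡ 195^2 = 38025 ≡ 83 (mod 311)
195^4 = (195^2)^2 ≡ 83^2 = 6889 ≡ 47 (mod 311)
195^8 = (195^4)^2 ≡ 47^2 = 2209 ≡ 32 (mod 311)
195^10 = 195^8 · 195^2 ≡ 32 · 83 ≡ 168 (mod 311).

168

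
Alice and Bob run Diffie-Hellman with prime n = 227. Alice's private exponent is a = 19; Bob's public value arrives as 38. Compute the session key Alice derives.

Shared key K = 38^19 mod 227.
38^1 ≡ 38 (mod 227)
38^2 = (38^1)^2 ≡ 38^2 = 1444 ≡ 82 (mod 227)
38^4 = (38^2)^2 ≡ 82^2 = 6724 ≡ 141 (mod 227)
38^8 = (38^4)^2 ≡ 141^2 = 19881 ≡ 132 (mod 227)
38^16 = (38^8)^2 ≡ 132^2 = 17424 ≡ 172 (mod 227)
38^19 = 38^16 · 38^2 · 38^1 ≡ 172 · 82 · 38 ≡ 5 (mod 227).

5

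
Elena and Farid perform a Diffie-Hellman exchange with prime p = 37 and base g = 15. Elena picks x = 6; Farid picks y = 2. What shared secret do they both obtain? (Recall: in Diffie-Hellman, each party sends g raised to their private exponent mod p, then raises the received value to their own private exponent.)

26

Elena sends A = g^x mod p = 15^6 mod 37.
15^1 ≡ 15 (mod 37)
15^2 = (15^1)^2 ≡ 15^2 = 225 ≡ 3 (mod 37)
15^4 = (15^2)^2 ≡ 3^2 = 9 ≡ 9 (mod 37)
15^6 = 15^4 · 15^2 ≡ 9 · 3 ≡ 27 (mod 37).
So A = 27. Farid then computes K = A^y mod p = 27^2 mod 37.
27^1 ≡ 27 (mod 37)
27^2 = (27^1)^2 ≡ 27^2 = 729 ≡ 26 (mod 37)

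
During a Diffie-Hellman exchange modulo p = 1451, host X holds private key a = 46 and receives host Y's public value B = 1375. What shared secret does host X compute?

135

Shared key K = 1375^46 mod 1451.
1375^1 ≡ 1375 (mod 1451)
1375^2 = (1375^1)^2 ≡ 1375^2 = 1890625 ≡ 1423 (mod 1451)
1375^4 = (1375^2)^2 ≡ 1423^2 = 2024929 ≡ 784 (mod 1451)
1375^8 = (1375^4)^2 ≡ 784^2 = 614656 ≡ 883 (mod 1451)
1375^16 = (1375^8)^2 ≡ 883^2 = 779689 ≡ 502 (mod 1451)
1375^32 = (1375^16)^2 ≡ 502^2 = 252004 ≡ 981 (mod 1451)
1375^46 = 1375^32 · 1375^8 · 1375^4 · 1375^2 ≡ 981 · 883 · 784 · 1423 ≡ 135 (mod 1451).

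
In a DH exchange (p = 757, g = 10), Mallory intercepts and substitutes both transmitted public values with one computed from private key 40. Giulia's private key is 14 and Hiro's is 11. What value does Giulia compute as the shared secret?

Giulia receives Mallory's public value M = 10^40 mod 757 instead of the honest one.
10^1 ≡ 10 (mod 757)
10^2 = (10^1)^2 ≡ 10^2 = 100 ≡ 100 (mod 757)
10^4 = (10^2)^2 ≡ 100^2 = 10000 ≡ 159 (mod 757)
10^8 = (10^4)^2 ≡ 159^2 = 25281 ≡ 300 (mod 757)
10^16 = (10^8)^2 ≡ 300^2 = 90000 ≡ 674 (mod 757)
10^32 = (10^16)^2 ≡ 674^2 = 454276 ≡ 76 (mod 757)
10^40 = 10^32 · 10^8 ≡ 76 · 300 ≡ 90 (mod 757).
So M = 90. Giulia computes K = M^14 mod 757.
90^1 ≡ 90 (mod 757)
90^2 = (90^1)^2 ≡ 90^2 = 8100 ≡ 530 (mod 757)
90^4 = (90^2)^2 ≡ 530^2 = 280900 ≡ 53 (mod 757)
90^8 = (90^4)^2 ≡ 53^2 = 2809 ≡ 538 (mod 757)
90^14 = 90^8 · 90^4 · 90^2 ≡ 538 · 53 · 530 ≡ 429 (mod 757).

429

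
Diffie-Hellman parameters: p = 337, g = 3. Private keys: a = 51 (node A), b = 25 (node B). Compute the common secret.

Node A sends A = g^a mod p = 3^51 mod 337.
3^1 ≡ 3 (mod 337)
3^2 = (3^1)^2 ≡ 3^2 = 9 ≡ 9 (mod 337)
3^4 = (3^2)^2 ≡ 9^2 = 81 ≡ 81 (mod 337)
3^8 = (3^4)^2 ≡ 81^2 = 6561 ≡ 158 (mod 337)
3^16 = (3^8)^2 ≡ 158^2 = 24964 ≡ 26 (mod 337)
3^32 = (3^16)^2 ≡ 26^2 = 676 ≡ 2 (mod 337)
3^51 = 3^32 · 3^16 · 3^2 · 3^1 ≡ 2 · 26 · 9 · 3 ≡ 56 (mod 337).
So A = 56. Node B then computes K = A^b mod p = 56^25 mod 337.
56^1 ≡ 56 (mod 337)
56^2 = (56^1)^2 ≡ 56^2 = 3136 ≡ 103 (mod 337)
56^4 = (56^2)^2 ≡ 103^2 = 10609 ≡ 162 (mod 337)
56^8 = (56^4)^2 ≡ 162^2 = 26244 ≡ 295 (mod 337)
56^16 = (56^8)^2 ≡ 295^2 = 87025 ≡ 79 (mod 337)
56^25 = 56^16 · 56^8 · 56^1 ≡ 79 · 295 · 56 ≡ 216 (mod 337).

216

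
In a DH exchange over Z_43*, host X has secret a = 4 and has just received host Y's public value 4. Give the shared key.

Shared key K = 4^4 mod 43.
4^1 ≡ 4 (mod 43)
4^2 = (4^1)^2 ≡ 4^2 = 16 ≡ 16 (mod 43)
4^4 = (4^2)^2 ≡ 16^2 = 256 ≡ 41 (mod 43)

41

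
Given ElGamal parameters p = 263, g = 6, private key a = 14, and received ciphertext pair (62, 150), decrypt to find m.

Shared mask s = c₁^a mod p = 62^14 mod 263.
62^1 ≡ 62 (mod 263)
62^2 = (62^1)^2 ≡ 62^2 = 3844 ≡ 162 (mod 263)
62^4 = (62^2)^2 ≡ 162^2 = 26244 ≡ 207 (mod 263)
62^8 = (62^4)^2 ≡ 207^2 = 42849 ≡ 243 (mod 263)
62^14 = 62^8 · 62^4 · 62^2 ≡ 243 · 207 · 162 ≡ 233 (mod 263).
So s = 233; s⁻¹ ≡ 149 (mod 263).
m = c₂ · s⁻¹ mod 263 = 150 · 149 mod 263 = 258.

258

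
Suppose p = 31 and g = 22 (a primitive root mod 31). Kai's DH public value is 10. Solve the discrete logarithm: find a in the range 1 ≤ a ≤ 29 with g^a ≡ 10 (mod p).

22

Try successive powers of 22 modulo 31:
22^1 ≡ 22
22^2 ≡ 19
22^3 ≡ 15
22^4 ≡ 20
22^5 ≡ 6
22^6 ≡ 8
22^7 ≡ 21
22^8 ≡ 28
22^9 ≡ 27
22^10 ≡ 5
22^11 ≡ 17
22^12 ≡ 2
22^13 ≡ 13
22^14 ≡ 7
22^15 ≡ 30
22^16 ≡ 9
22^17 ≡ 12
22^18 ≡ 16
22^19 ≡ 11
22^20 ≡ 25
22^21 ≡ 23
22^22 ≡ 10
Found: a = 22.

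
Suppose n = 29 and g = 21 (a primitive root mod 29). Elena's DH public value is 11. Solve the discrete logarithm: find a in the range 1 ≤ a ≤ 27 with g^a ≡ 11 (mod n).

13

Try successive powers of 21 modulo 29:
21^1 ≡ 21
21^2 ≡ 6
21^3 ≡ 10
21^4 ≡ 7
21^5 ≡ 2
21^6 ≡ 13
21^7 ≡ 12
21^8 ≡ 20
21^9 ≡ 14
21^10 ≡ 4
21^11 ≡ 26
21^12 ≡ 24
21^13 ≡ 11
Found: a = 13.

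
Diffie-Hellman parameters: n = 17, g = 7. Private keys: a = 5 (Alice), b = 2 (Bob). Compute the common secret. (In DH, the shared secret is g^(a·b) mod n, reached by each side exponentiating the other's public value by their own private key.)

2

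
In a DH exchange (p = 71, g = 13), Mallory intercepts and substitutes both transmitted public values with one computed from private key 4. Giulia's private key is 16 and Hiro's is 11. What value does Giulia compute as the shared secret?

Giulia receives Mallory's public value M = 13^4 mod 71 instead of the honest one.
13^1 ≡ 13 (mod 71)
13^2 = (13^1)^2 ≡ 13^2 = 169 ≡ 27 (mod 71)
13^4 = (13^2)^2 ≡ 27^2 = 729 ≡ 19 (mod 71)
So M = 19. Giulia computes K = M^16 mod 71.
19^1 ≡ 19 (mod 71)
19^2 = (19^1)^2 ≡ 19^2 = 361 ≡ 6 (mod 71)
19^4 = (19^2)^2 ≡ 6^2 = 36 ≡ 36 (mod 71)
19^8 = (19^4)^2 ≡ 36^2 = 1296 ≡ 18 (mod 71)
19^16 = (19^8)^2 ≡ 18^2 = 324 ≡ 40 (mod 71)

40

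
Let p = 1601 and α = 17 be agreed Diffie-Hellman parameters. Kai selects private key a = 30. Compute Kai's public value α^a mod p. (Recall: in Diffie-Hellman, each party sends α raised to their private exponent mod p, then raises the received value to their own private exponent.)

1376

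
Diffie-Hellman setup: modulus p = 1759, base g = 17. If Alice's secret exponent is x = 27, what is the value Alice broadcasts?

Public value = 17^27 mod 1759.
17^1 ≡ 17 (mod 1759)
17^2 = (17^1)^2 ≡ 17^2 = 289 ≡ 289 (mod 1759)
17^4 = (17^2)^2 ≡ 289^2 = 83521 ≡ 848 (mod 1759)
17^8 = (17^4)^2 ≡ 848^2 = 719104 ≡ 1432 (mod 1759)
17^16 = (17^8)^2 ≡ 1432^2 = 2050624 ≡ 1389 (mod 1759)
17^27 = 17^16 · 17^8 · 17^2 · 17^1 ≡ 1389 · 1432 · 289 · 17 ≡ 1482 (mod 1759).

1482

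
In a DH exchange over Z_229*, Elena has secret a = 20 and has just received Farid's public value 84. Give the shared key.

Shared key K = 84^20 mod 229.
84^1 ≡ 84 (mod 229)
84^2 = (84^1)^2 ≡ 84^2 = 7056 ≡ 186 (mod 229)
84^4 = (84^2)^2 ≡ 186^2 = 34596 ≡ 17 (mod 229)
84^8 = (84^4)^2 ≡ 17^2 = 289 ≡ 60 (mod 229)
84^16 = (84^8)^2 ≡ 60^2 = 3600 ≡ 165 (mod 229)
84^20 = 84^16 · 84^4 ≡ 165 · 17 ≡ 57 (mod 229).

57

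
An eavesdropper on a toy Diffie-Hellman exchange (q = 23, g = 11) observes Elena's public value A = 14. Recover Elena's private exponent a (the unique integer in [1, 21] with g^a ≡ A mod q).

17

Try successive powers of 11 modulo 23:
11^1 ≡ 11
11^2 ≡ 6
11^3 ≡ 20
11^4 ≡ 13
11^5 ≡ 5
11^6 ≡ 9
11^7 ≡ 7
11^8 ≡ 8
11^9 ≡ 19
11^10 ≡ 2
11^11 ≡ 22
11^12 ≡ 12
11^13 ≡ 17
11^14 ≡ 3
11^15 ≡ 10
11^16 ≡ 18
11^17 ≡ 14
Found: a = 17.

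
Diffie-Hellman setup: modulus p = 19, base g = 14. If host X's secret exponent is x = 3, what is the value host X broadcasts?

8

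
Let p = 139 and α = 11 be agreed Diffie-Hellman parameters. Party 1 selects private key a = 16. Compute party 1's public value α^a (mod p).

Public value = 11^16 (mod 139).
11^1 ≡ 11 (mod 139)
11^2 = (11^1)^2 ≡ 11^2 = 121 ≡ 121 (mod 139)
11^4 = (11^2)^2 ≡ 121^2 = 14641 ≡ 46 (mod 139)
11^8 = (11^4)^2 ≡ 46^2 = 2116 ≡ 31 (mod 139)
11^16 = (11^8)^2 ≡ 31^2 = 961 ≡ 127 (mod 139)

127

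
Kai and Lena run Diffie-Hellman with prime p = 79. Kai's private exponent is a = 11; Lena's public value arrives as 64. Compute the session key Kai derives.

Shared key K = 64^11 mod 79.
64^1 ≡ 64 (mod 79)
64^2 = (64^1)^2 ≡ 64^2 = 4096 ≡ 67 (mod 79)
64^4 = (64^2)^2 ≡ 67^2 = 4489 ≡ 65 (mod 79)
64^8 = (64^4)^2 ≡ 65^2 = 4225 ≡ 38 (mod 79)
64^11 = 64^8 · 64^2 · 64^1 ≡ 38 · 67 · 64 ≡ 46 (mod 79).

46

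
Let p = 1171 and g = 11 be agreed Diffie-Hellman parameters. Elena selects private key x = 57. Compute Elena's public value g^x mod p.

823

Public value = 11^57 mod 1171.
11^1 ≡ 11 (mod 1171)
11^2 = (11^1)^2 ≡ 11^2 = 121 ≡ 121 (mod 1171)
11^4 = (11^2)^2 ≡ 121^2 = 14641 ≡ 589 (mod 1171)
11^8 = (11^4)^2 ≡ 589^2 = 346921 ≡ 305 (mod 1171)
11^16 = (11^8)^2 ≡ 305^2 = 93025 ≡ 516 (mod 1171)
11^32 = (11^16)^2 ≡ 516^2 = 266256 ≡ 439 (mod 1171)
11^57 = 11^32 · 11^16 · 11^8 · 11^1 ≡ 439 · 516 · 305 · 11 ≡ 823 (mod 1171).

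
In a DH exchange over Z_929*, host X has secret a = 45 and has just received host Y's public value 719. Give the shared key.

Shared key K = 719^45 mod 929.
719^1 ≡ 719 (mod 929)
719^2 = (719^1)^2 ≡ 719^2 = 516961 ≡ 437 (mod 929)
719^4 = (719^2)^2 ≡ 437^2 = 190969 ≡ 524 (mod 929)
719^8 = (719^4)^2 ≡ 524^2 = 274576 ≡ 521 (mod 929)
719^16 = (719^8)^2 ≡ 521^2 = 271441 ≡ 173 (mod 929)
719^32 = (719^16)^2 ≡ 173^2 = 29929 ≡ 201 (mod 929)
719^45 = 719^32 · 719^8 · 719^4 · 719^1 ≡ 201 · 521 · 524 · 719 ≡ 173 (mod 929).

173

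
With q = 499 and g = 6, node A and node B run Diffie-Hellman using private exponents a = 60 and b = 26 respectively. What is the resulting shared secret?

Node A sends A = g^a mod q = 6^60 mod 499.
6^1 ≡ 6 (mod 499)
6^2 = (6^1)^2 ≡ 6^2 = 36 ≡ 36 (mod 499)
6^4 = (6^2)^2 ≡ 36^2 = 1296 ≡ 298 (mod 499)
6^8 = (6^4)^2 ≡ 298^2 = 88804 ≡ 481 (mod 499)
6^16 = (6^8)^2 ≡ 481^2 = 231361 ≡ 324 (mod 499)
6^32 = (6^16)^2 ≡ 324^2 = 104976 ≡ 186 (mod 499)
6^60 = 6^32 · 6^16 · 6^8 · 6^4 ≡ 186 · 324 · 481 · 298 ≡ 96 (mod 499).
So A = 96. Node B then computes K = A^b mod q = 96^26 mod 499.
96^1 ≡ 96 (mod 499)
96^2 = (96^1)^2 ≡ 96^2 = 9216 ≡ 234 (mod 499)
96^4 = (96^2)^2 ≡ 234^2 = 54756 ≡ 365 (mod 499)
96^8 = (96^4)^2 ≡ 365^2 = 133225 ≡ 491 (mod 499)
96^16 = (96^8)^2 ≡ 491^2 = 241081 ≡ 64 (mod 499)
96^26 = 96^16 · 96^8 · 96^2 ≡ 64 · 491 · 234 ≡ 451 (mod 499).

451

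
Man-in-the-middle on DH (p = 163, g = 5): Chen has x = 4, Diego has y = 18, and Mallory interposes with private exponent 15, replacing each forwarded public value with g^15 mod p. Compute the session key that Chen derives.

140

Chen receives Mallory's public value M = 5^15 mod 163 instead of the honest one.
5^1 ≡ 5 (mod 163)
5^2 = (5^1)^2 ≡ 5^2 = 25 ≡ 25 (mod 163)
5^4 = (5^2)^2 ≡ 25^2 = 625 ≡ 136 (mod 163)
5^8 = (5^4)^2 ≡ 136^2 = 18496 ≡ 77 (mod 163)
5^15 = 5^8 · 5^4 · 5^2 · 5^1 ≡ 77 · 136 · 25 · 5 ≡ 110 (mod 163).
So M = 110. Chen computes K = M^4 mod 163.
110^1 ≡ 110 (mod 163)
110^2 = (110^1)^2 ≡ 110^2 = 12100 ≡ 38 (mod 163)
110^4 = (110^2)^2 ≡ 38^2 = 1444 ≡ 140 (mod 163)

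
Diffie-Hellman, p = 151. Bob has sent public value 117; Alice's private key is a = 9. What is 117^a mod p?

131

Shared key K = 117^9 mod 151.
117^1 ≡ 117 (mod 151)
117^2 = (117^1)^2 ≡ 117^2 = 13689 ≡ 99 (mod 151)
117^4 = (117^2)^2 ≡ 99^2 = 9801 ≡ 137 (mod 151)
117^8 = (117^4)^2 ≡ 137^2 = 18769 ≡ 45 (mod 151)
117^9 = 117^8 · 117^1 ≡ 45 · 117 ≡ 131 (mod 151).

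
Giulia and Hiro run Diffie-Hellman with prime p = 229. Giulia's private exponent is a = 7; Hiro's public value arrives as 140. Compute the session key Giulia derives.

89

Shared key K = 140^7 mod 229.
140^1 ≡ 140 (mod 229)
140^2 = (140^1)^2 ≡ 140^2 = 19600 ≡ 135 (mod 229)
140^4 = (140^2)^2 ≡ 135^2 = 18225 ≡ 134 (mod 229)
140^7 = 140^4 · 140^2 · 140^1 ≡ 134 · 135 · 140 ≡ 89 (mod 229).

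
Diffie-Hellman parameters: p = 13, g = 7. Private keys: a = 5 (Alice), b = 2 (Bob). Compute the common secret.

4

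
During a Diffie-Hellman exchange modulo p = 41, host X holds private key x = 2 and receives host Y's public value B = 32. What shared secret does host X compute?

Shared key K = 32^2 mod 41.
32^1 ≡ 32 (mod 41)
32^2 = (32^1)^2 ≡ 32^2 = 1024 ≡ 40 (mod 41)

40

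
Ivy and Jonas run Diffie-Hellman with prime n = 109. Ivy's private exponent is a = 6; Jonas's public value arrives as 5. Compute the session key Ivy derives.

Shared key K = 5^6 mod 109.
5^1 ≡ 5 (mod 109)
5^2 = (5^1)^2 ≡ 5^2 = 25 ≡ 25 (mod 109)
5^4 = (5^2)^2 ≡ 25^2 = 625 ≡ 80 (mod 109)
5^6 = 5^4 · 5^2 ≡ 80 · 25 ≡ 38 (mod 109).

38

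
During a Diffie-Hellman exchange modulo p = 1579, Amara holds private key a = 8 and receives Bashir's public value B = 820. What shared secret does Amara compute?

780

Shared key K = 820^8 mod 1579.
820^1 ≡ 820 (mod 1579)
820^2 = (820^1)^2 ≡ 820^2 = 672400 ≡ 1325 (mod 1579)
820^4 = (820^2)^2 ≡ 1325^2 = 1755625 ≡ 1356 (mod 1579)
820^8 = (820^4)^2 ≡ 1356^2 = 1838736 ≡ 780 (mod 1579)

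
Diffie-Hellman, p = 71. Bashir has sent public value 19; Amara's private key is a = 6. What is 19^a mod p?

3

Shared key K = 19^6 mod 71.
19^1 ≡ 19 (mod 71)
19^2 = (19^1)^2 ≡ 19^2 = 361 ≡ 6 (mod 71)
19^4 = (19^2)^2 ≡ 6^2 = 36 ≡ 36 (mod 71)
19^6 = 19^4 · 19^2 ≡ 36 · 6 ≡ 3 (mod 71).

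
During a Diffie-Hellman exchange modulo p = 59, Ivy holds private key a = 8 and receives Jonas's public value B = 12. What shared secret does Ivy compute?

Shared key K = 12^8 mod 59.
12^1 ≡ 12 (mod 59)
12^2 = (12^1)^2 ≡ 12^2 = 144 ≡ 26 (mod 59)
12^4 = (12^2)^2 ≡ 26^2 = 676 ≡ 27 (mod 59)
12^8 = (12^4)^2 ≡ 27^2 = 729 ≡ 21 (mod 59)

21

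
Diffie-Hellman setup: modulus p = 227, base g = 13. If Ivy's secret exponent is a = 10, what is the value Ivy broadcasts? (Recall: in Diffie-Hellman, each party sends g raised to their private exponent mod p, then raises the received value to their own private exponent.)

112

Public value = 13^10 mod 227.
13^1 ≡ 13 (mod 227)
13^2 = (13^1)^2 ≡ 13^2 = 169 ≡ 169 (mod 227)
13^4 = (13^2)^2 ≡ 169^2 = 28561 ≡ 186 (mod 227)
13^8 = (13^4)^2 ≡ 186^2 = 34596 ≡ 92 (mod 227)
13^10 = 13^8 · 13^2 ≡ 92 · 169 ≡ 112 (mod 227).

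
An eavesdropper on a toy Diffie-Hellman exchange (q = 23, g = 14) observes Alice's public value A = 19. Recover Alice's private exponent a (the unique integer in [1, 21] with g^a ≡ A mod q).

7

Try successive powers of 14 modulo 23:
14^1 ≡ 14
14^2 ≡ 12
14^3 ≡ 7
14^4 ≡ 6
14^5 ≡ 15
14^6 ≡ 3
14^7 ≡ 19
Found: a = 7.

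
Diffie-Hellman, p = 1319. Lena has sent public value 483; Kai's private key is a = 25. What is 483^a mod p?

1102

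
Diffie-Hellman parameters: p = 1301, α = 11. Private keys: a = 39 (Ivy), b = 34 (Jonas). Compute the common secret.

870

Ivy sends A = α^a mod p = 11^39 mod 1301.
11^1 ≡ 11 (mod 1301)
11^2 = (11^1)^2 ≡ 11^2 = 121 ≡ 121 (mod 1301)
11^4 = (11^2)^2 ≡ 121^2 = 14641 ≡ 330 (mod 1301)
11^8 = (11^4)^2 ≡ 330^2 = 108900 ≡ 917 (mod 1301)
11^16 = (11^8)^2 ≡ 917^2 = 840889 ≡ 443 (mod 1301)
11^32 = (11^16)^2 ≡ 443^2 = 196249 ≡ 1099 (mod 1301)
11^39 = 11^32 · 11^4 · 11^2 · 11^1 ≡ 1099 · 330 · 121 · 11 ≡ 1138 (mod 1301).
So A = 1138. Jonas then computes K = A^b mod p = 1138^34 mod 1301.
1138^1 ≡ 1138 (mod 1301)
1138^2 = (1138^1)^2 ≡ 1138^2 = 1295044 ≡ 549 (mod 1301)
1138^4 = (1138^2)^2 ≡ 549^2 = 301401 ≡ 870 (mod 1301)
1138^8 = (1138^4)^2 ≡ 870^2 = 756900 ≡ 1019 (mod 1301)
1138^16 = (1138^8)^2 ≡ 1019^2 = 1038361 ≡ 163 (mod 1301)
1138^32 = (1138^16)^2 ≡ 163^2 = 26569 ≡ 549 (mod 1301)
1138^34 = 1138^32 · 1138^2 ≡ 549 · 549 ≡ 870 (mod 1301).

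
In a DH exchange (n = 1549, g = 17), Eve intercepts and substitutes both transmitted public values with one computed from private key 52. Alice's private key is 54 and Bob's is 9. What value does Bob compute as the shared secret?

Bob receives Eve's public value M = 17^52 mod 1549 instead of the honest one.
17^1 ≡ 17 (mod 1549)
17^2 = (17^1)^2 ≡ 17^2 = 289 ≡ 289 (mod 1549)
17^4 = (17^2)^2 ≡ 289^2 = 83521 ≡ 1424 (mod 1549)
17^8 = (17^4)^2 ≡ 1424^2 = 2027776 ≡ 135 (mod 1549)
17^16 = (17^8)^2 ≡ 135^2 = 18225 ≡ 1186 (mod 1549)
17^32 = (17^16)^2 ≡ 1186^2 = 1406596 ≡ 104 (mod 1549)
17^52 = 17^32 · 17^16 · 17^4 ≡ 104 · 1186 · 1424 ≡ 746 (mod 1549).
So M = 746. Bob computes K = M^9 mod 1549.
746^1 ≡ 746 (mod 1549)
746^2 = (746^1)^2 ≡ 746^2 = 556516 ≡ 425 (mod 1549)
746^4 = (746^2)^2 ≡ 425^2 = 180625 ≡ 941 (mod 1549)
746^8 = (746^4)^2 ≡ 941^2 = 885481 ≡ 1002 (mod 1549)
746^9 = 746^8 · 746^1 ≡ 1002 · 746 ≡ 874 (mod 1549).

874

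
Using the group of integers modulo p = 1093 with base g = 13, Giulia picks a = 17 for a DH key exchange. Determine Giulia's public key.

Public value = 13^17 mod 1093.
13^1 ≡ 13 (mod 1093)
13^2 = (13^1)^2 ≡ 13^2 = 169 ≡ 169 (mod 1093)
13^4 = (13^2)^2 ≡ 169^2 = 28561 ≡ 143 (mod 1093)
13^8 = (13^4)^2 ≡ 143^2 = 20449 ≡ 775 (mod 1093)
13^16 = (13^8)^2 ≡ 775^2 = 600625 ≡ 568 (mod 1093)
13^17 = 13^16 · 13^1 ≡ 568 · 13 ≡ 826 (mod 1093).

826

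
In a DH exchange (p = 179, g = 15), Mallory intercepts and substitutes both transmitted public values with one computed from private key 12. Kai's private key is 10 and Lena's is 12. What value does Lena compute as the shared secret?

Lena receives Mallory's public value M = 15^12 mod 179 instead of the honest one.
15^1 ≡ 15 (mod 179)
15^2 = (15^1)^2 ≡ 15^2 = 225 ≡ 46 (mod 179)
15^4 = (15^2)^2 ≡ 46^2 = 2116 ≡ 147 (mod 179)
15^8 = (15^4)^2 ≡ 147^2 = 21609 ≡ 129 (mod 179)
15^12 = 15^8 · 15^4 ≡ 129 · 147 ≡ 168 (mod 179).
So M = 168. Lena computes K = M^12 mod 179.
168^1 ≡ 168 (mod 179)
168^2 = (168^1)^2 ≡ 168^2 = 28224 ≡ 121 (mod 179)
168^4 = (168^2)^2 ≡ 121^2 = 14641 ≡ 142 (mod 179)
168^8 = (168^4)^2 ≡ 142^2 = 20164 ≡ 116 (mod 179)
168^12 = 168^8 · 168^4 ≡ 116 · 142 ≡ 4 (mod 179).

4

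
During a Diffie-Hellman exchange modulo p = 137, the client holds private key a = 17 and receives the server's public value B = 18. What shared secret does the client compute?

Shared key K = 18^17 mod 137.
18^1 ≡ 18 (mod 137)
18^2 = (18^1)^2 ≡ 18^2 = 324 ≡ 50 (mod 137)
18^4 = (18^2)^2 ≡ 50^2 = 2500 ≡ 34 (mod 137)
18^8 = (18^4)^2 ≡ 34^2 = 1156 ≡ 60 (mod 137)
18^16 = (18^8)^2 ≡ 60^2 = 3600 ≡ 38 (mod 137)
18^17 = 18^16 · 18^1 ≡ 38 · 18 ≡ 136 (mod 137).

136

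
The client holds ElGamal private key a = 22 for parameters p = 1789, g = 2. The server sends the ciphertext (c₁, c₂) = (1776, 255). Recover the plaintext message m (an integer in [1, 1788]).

9

Shared mask s = c₁^a mod p = 1776^22 mod 1789.
1776^1 ≡ 1776 (mod 1789)
1776^2 = (1776^1)^2 ≡ 1776^2 = 3154176 ≡ 169 (mod 1789)
1776^4 = (1776^2)^2 ≡ 169^2 = 28561 ≡ 1726 (mod 1789)
1776^8 = (1776^4)^2 ≡ 1726^2 = 2979076 ≡ 391 (mod 1789)
1776^16 = (1776^8)^2 ≡ 391^2 = 152881 ≡ 816 (mod 1789)
1776^22 = 1776^16 · 1776^4 · 1776^2 ≡ 816 · 1726 · 169 ≡ 1221 (mod 1789).
So s = 1221; s⁻¹ ≡ 1326 (mod 1789).
m = c₂ · s⁻¹ mod 1789 = 255 · 1326 mod 1789 = 9.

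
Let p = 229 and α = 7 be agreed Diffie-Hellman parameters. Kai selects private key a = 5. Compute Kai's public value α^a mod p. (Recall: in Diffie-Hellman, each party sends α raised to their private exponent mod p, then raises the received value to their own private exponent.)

90

Public value = 7^5 mod 229.
7^1 ≡ 7 (mod 229)
7^2 = (7^1)^2 ≡ 7^2 = 49 ≡ 49 (mod 229)
7^4 = (7^2)^2 ≡ 49^2 = 2401 ≡ 111 (mod 229)
7^5 = 7^4 · 7^1 ≡ 111 · 7 ≡ 90 (mod 229).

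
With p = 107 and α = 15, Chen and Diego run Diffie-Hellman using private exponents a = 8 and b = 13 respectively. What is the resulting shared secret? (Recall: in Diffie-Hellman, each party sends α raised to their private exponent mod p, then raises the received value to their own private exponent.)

39

Chen sends A = α^a mod p = 15^8 mod 107.
15^1 ≡ 15 (mod 107)
15^2 = (15^1)^2 ≡ 15^2 = 225 ≡ 11 (mod 107)
15^4 = (15^2)^2 ≡ 11^2 = 121 ≡ 14 (mod 107)
15^8 = (15^4)^2 ≡ 14^2 = 196 ≡ 89 (mod 107)
So A = 89. Diego then computes K = A^b mod p = 89^13 mod 107.
89^1 ≡ 89 (mod 107)
89^2 = (89^1)^2 ≡ 89^2 = 7921 ≡ 3 (mod 107)
89^4 = (89^2)^2 ≡ 3^2 = 9 ≡ 9 (mod 107)
89^8 = (89^4)^2 ≡ 9^2 = 81 ≡ 81 (mod 107)
89^13 = 89^8 · 89^4 · 89^1 ≡ 81 · 9 · 89 ≡ 39 (mod 107).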